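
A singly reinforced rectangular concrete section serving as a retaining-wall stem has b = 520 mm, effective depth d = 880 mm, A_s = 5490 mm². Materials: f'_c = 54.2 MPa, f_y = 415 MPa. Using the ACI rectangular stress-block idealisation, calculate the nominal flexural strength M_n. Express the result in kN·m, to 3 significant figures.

T = A_s f_y = 5490 × 415 = 2278350 N = 2278.35 kN.
From C = T: a = T/(0.85 f'_c b) = 2278350/(0.85 × 54.2 × 520) = 95.10 mm.
M_n = T(d − a/2) = 2278.35 kN × (880 − 47.55) mm = 1896.61 kN·m.

M_n ≈ 1900 kN·m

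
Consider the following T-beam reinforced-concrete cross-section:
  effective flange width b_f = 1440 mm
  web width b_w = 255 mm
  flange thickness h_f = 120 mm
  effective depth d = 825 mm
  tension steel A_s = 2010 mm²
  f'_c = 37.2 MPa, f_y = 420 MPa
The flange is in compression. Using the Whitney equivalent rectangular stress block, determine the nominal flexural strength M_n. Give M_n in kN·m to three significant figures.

Tension: T = A_s f_y = 2010 × 420 = 844200 N.
Try a within the flange: a = T/(0.85 f'_c b_f) = 844200/(0.85 × 37.2 × 1440) = 18.54 mm.
Since a = 18.54 ≤ h_f = 120 mm, the stress block lies entirely in the flange; analyse as a rectangular beam of width b_f.
M_n = T(d − a/2) = 844200 × (825 − 9.27) = 688.64 × 10⁶ N·mm.
M_n = 688.64 kN·m.

M_n ≈ 689 kN·m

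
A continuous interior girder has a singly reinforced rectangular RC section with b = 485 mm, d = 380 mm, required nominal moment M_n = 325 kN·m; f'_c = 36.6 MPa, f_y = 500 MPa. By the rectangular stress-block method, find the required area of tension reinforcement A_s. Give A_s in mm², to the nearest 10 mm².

With M_n = 0.85 f'_c a b (d − a/2), solve the quadratic for a:
a = d − √(d² − 2M_n/(0.85 f'_c b)) = 380 − √(380² − 2 × 325×10⁶/(0.85 × 36.6 × 485)) = 61.69 mm.
A_s = 0.85 f'_c a b / f_y = 0.85 × 36.6 × 61.69 × 485 / 500 = 1861.6 mm².

A_s ≈ 1860 mm²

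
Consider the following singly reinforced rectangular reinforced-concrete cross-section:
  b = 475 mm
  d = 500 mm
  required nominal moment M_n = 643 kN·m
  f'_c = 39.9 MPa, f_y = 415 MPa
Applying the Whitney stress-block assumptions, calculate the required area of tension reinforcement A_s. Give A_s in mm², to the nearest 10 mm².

A_s ≈ 3400 mm²

With M_n = 0.85 f'_c a b (d − a/2), solve the quadratic for a:
a = d − √(d² − 2M_n/(0.85 f'_c b)) = 500 − √(500² − 2 × 643×10⁶/(0.85 × 39.9 × 475)) = 87.48 mm.
A_s = 0.85 f'_c a b / f_y = 0.85 × 39.9 × 87.48 × 475 / 415 = 3395.8 mm².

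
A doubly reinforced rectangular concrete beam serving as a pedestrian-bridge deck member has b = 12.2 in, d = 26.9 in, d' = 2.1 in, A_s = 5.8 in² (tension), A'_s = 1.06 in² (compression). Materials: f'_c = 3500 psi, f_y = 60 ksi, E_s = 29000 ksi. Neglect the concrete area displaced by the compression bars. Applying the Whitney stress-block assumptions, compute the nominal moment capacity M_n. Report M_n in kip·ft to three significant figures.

Assume both steels yield.
a = (A_s − A'_s) f_y/(0.85 f'_c b) = (5.8 − 1.06) × 60/(0.85 × 3.5 × 12.2) = 7.836 in.
c = a/β₁ = 7.836/0.85 = 9.219 in; ε'_s = 0.003(c − d')/c = 0.0023 ≥ ε_y = 0.0021, so the compression steel yields.
M_n = (A_s − A'_s) f_y (d − a/2) + A'_s f_y (d − d') = 284.4 × (26.9 − 3.918) + 63.6 × (26.9 − 2.1) = 6536.1 + 1577.3 = 8113.4 kip·in = 8113.4/12 = 676.12 kip·ft.

M_n ≈ 676 kip·ft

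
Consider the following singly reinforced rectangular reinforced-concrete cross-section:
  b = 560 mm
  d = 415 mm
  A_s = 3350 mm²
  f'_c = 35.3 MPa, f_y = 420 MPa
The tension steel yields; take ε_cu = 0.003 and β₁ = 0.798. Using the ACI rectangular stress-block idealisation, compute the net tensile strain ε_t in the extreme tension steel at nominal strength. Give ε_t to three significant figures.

ε_t ≈ 0.00886

a = A_s f_y/(0.85 f'_c b) = 83.74 mm.
β₁ = 0.798, so c = a/β₁ = 83.74/0.798 = 104.94 mm.
From the linear strain diagram with ε_cu = 0.003: ε_t = 0.003 (d − c)/c = 0.003 × (415 − 104.94)/104.94 = 0.00886.
Since ε_t ≥ 0.005, the section is tension-controlled.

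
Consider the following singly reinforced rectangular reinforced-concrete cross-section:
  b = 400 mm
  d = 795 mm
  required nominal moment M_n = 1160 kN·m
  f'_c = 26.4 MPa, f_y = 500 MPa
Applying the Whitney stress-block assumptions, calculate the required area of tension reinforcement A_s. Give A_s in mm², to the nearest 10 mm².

With M_n = 0.85 f'_c a b (d − a/2), solve the quadratic for a:
a = d − √(d² − 2M_n/(0.85 f'_c b)) = 795 − √(795² − 2 × 1160×10⁶/(0.85 × 26.4 × 400)) = 183.81 mm.
A_s = 0.85 f'_c a b / f_y = 0.85 × 26.4 × 183.81 × 400 / 500 = 3299.8 mm².

A_s ≈ 3300 mm²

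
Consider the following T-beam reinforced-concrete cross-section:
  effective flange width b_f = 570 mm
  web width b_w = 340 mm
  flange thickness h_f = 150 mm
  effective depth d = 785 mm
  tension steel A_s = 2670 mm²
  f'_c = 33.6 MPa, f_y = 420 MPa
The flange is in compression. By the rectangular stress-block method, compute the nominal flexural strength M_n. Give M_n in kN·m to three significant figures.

Tension: T = A_s f_y = 2670 × 420 = 1121400 N.
Try a within the flange: a = T/(0.85 f'_c b_f) = 1121400/(0.85 × 33.6 × 570) = 68.89 mm.
Since a = 68.89 ≤ h_f = 150 mm, the stress block lies entirely in the flange; analyse as a rectangular beam of width b_f.
M_n = T(d − a/2) = 1121400 × (785 − 34.445) = 841.67 × 10⁶ N·mm.
M_n = 841.67 kN·m.

M_n ≈ 842 kN·m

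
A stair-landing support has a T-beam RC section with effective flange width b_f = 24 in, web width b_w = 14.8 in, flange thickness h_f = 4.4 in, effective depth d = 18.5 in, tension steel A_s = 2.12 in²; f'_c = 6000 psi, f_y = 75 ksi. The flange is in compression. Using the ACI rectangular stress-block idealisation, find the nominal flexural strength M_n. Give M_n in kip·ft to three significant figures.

Tension: T = A_s f_y = 2.12 × 75 = 159 kips.
Try a within the flange: a = T/(0.85 f'_c b_f) = 159/(0.85 × 6 × 24) = 1.299 in.
Since a = 1.299 ≤ h_f = 4.4 in, the stress block lies entirely in the flange; analyse as a rectangular beam of width b_f.
M_n = T(d − a/2) = 159 × (18.5 − 0.6495) = 2838.2 kip·in.
M_n = 2838.2/12 = 236.52 kip·ft.

M_n ≈ 237 kip·ft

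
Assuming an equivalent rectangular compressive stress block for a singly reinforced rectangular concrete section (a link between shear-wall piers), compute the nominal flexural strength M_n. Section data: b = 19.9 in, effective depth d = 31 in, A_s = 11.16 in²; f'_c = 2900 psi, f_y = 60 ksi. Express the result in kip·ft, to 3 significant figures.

T = A_s f_y = 11.16 × 60 = 669.6 kips.
a = T/(0.85 f'_c b) = 669.6/(0.85 × 2.9 × 19.9) = 13.650 in.
M_n = T(d − a/2) = 669.6 × (31 − 6.825) = 16187.6 kip·in = 16187.6/12 = 1348.97 kip·ft.

M_n ≈ 1350 kip·ft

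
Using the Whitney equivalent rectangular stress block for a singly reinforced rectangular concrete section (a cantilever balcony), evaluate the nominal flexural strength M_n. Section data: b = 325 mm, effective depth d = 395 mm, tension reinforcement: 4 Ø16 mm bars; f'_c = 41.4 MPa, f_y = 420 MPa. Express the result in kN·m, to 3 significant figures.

A_s = 4 × 201 = 804 mm².
T = A_s f_y = 804 × 420 = 337680 N = 337.68 kN.
From C = T: a = T/(0.85 f'_c b) = 337680/(0.85 × 41.4 × 325) = 29.53 mm.
M_n = T(d − a/2) = 337.68 kN × (395 − 14.765) mm = 128.40 kN·m.

M_n ≈ 128 kN·m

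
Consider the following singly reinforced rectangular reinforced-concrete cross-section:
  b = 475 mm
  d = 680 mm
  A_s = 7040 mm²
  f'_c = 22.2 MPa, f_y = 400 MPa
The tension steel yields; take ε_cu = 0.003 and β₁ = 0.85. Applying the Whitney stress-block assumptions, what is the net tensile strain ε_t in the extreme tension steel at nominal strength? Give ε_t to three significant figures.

a = A_s f_y/(0.85 f'_c b) = 314.17 mm.
β₁ = 0.85, so c = a/β₁ = 314.17/0.85 = 369.61 mm.
From the linear strain diagram with ε_cu = 0.003: ε_t = 0.003 (d − c)/c = 0.003 × (680 − 369.61)/369.61 = 0.00252.
ε_t < 0.004 — the section is over-reinforced for flexure under ACI limits.

ε_t ≈ 0.00252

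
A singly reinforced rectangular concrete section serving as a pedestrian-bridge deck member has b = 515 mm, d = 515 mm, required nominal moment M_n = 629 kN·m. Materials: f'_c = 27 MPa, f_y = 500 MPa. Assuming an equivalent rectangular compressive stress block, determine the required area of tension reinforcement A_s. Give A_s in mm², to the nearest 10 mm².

With M_n = 0.85 f'_c a b (d − a/2), solve the quadratic for a:
a = d − √(d² − 2M_n/(0.85 f'_c b)) = 515 − √(515² − 2 × 629×10⁶/(0.85 × 27 × 515)) = 116.52 mm.
A_s = 0.85 f'_c a b / f_y = 0.85 × 27 × 116.52 × 515 / 500 = 2754.4 mm².

A_s ≈ 2750 mm²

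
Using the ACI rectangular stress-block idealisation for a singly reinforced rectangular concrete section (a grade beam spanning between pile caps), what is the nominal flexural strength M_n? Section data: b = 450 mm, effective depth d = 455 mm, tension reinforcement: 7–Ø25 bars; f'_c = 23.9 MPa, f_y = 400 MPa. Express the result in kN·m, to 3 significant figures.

A_s = 7 × 491 = 3437 mm².
T = A_s f_y = 3437 × 400 = 1374800 N = 1374.8 kN.
From C = T: a = T/(0.85 f'_c b) = 1374800/(0.85 × 23.9 × 450) = 150.39 mm.
M_n = T(d − a/2) = 1374.8 kN × (455 − 75.195) mm = 522.16 kN·m.

M_n ≈ 522 kN·m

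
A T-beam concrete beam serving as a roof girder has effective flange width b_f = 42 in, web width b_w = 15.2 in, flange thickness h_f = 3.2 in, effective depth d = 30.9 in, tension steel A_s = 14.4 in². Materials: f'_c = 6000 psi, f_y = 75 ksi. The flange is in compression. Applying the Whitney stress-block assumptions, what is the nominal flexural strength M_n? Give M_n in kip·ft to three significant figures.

Tension: T = A_s f_y = 14.4 × 75 = 1080 kips.
Try a within the flange: a = T/(0.85 f'_c b_f) = 1080/(0.85 × 6 × 42) = 5.042 in.
a = 5.042 > h_f = 3.2 in: the block extends into the web. Split into flange-overhang and web parts.
C_f = 0.85 f'_c (b_f − b_w) h_f = 0.85 × 6 × (42 − 15.2) × 3.2 = 437.4 kips.
Remaining web compression depth: a_w = (T − C_f)/(0.85 f'_c b_w) = (1080 − 437.4)/(0.85 × 6 × 15.2) = 8.289 in.
M_n = C_f(d − h_f/2) + (T − C_f)(d − a_w/2) = 437.4 × (30.9 − 1.6) + 642.6 × (30.9 − 4.1445) = 12815.8 + 17193.1 = 30008.9 kip·in.
M_n = 30008.9/12 = 2500.74 kip·ft.

M_n ≈ 2500 kip·ft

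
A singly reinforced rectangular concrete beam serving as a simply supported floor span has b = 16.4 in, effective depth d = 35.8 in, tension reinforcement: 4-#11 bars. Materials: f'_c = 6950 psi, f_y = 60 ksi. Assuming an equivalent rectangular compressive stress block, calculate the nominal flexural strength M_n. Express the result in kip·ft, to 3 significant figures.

M_n ≈ 1060 kip·ft

A_s = 4 × 1.56 = 6.24 in².
T = A_s f_y = 6.24 × 60 = 374.4 kips.
a = T/(0.85 f'_c b) = 374.4/(0.85 × 6.95 × 16.4) = 3.864 in.
M_n = T(d − a/2) = 374.4 × (35.8 − 1.932) = 12680.2 kip·in = 12680.2/12 = 1056.68 kip·ft.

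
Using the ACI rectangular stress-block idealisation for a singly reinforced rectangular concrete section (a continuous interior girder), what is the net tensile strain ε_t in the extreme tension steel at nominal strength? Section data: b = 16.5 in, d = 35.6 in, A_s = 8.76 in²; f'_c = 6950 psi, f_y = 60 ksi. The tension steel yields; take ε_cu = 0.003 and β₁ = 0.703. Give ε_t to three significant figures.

a = A_s f_y/(0.85 f'_c b) = 5.392 in.
β₁ = 0.703, so c = a/β₁ = 5.392/0.703 = 7.670 in.
From the linear strain diagram with ε_cu = 0.003: ε_t = 0.003 (d − c)/c = 0.003 × (35.6 − 7.670)/7.670 = 0.0109.
Since ε_t ≥ 0.005, the section is tension-controlled.

ε_t ≈ 0.0109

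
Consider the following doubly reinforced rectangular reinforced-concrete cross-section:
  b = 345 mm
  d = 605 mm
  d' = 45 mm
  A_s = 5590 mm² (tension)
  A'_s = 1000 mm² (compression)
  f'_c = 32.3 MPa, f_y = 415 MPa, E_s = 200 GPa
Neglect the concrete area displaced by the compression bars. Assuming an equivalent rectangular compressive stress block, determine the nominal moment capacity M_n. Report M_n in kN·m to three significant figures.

M_n ≈ 1190 kN·m

Assume both tension and compression steel yield.
Net tension couple steel: A_s − A'_s = 4590 mm².
a = (A_s − A'_s) f_y / (0.85 f'_c b) = 1904850/(0.85 × 32.3 × 345) = 201.10 mm.
c = a/β₁ = 201.10/0.819 = 245.54 mm; ε'_s = 0.003(c − d')/c = 0.0025 ≥ f_y/E_s = 0.0021, so compression steel does yield.
M_n = (A_s − A'_s) f_y (d − a/2) + A'_s f_y (d − d') = [1904850 × (605 − 100.55) + 415000 × (605 − 45)] × 10⁻⁶ = 960.90 + 232.40 = 1193.30 kN·m.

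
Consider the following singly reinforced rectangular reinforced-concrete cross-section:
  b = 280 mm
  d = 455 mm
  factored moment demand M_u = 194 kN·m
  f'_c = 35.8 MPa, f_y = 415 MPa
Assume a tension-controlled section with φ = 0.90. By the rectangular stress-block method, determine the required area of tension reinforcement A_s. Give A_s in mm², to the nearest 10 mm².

A_s ≈ 1220 mm²

M_n = M_u/φ = 194/0.90 = 215.556 kN·m.
With M_n = 0.85 f'_c a b (d − a/2), solve the quadratic for a:
a = d − √(d² − 2M_n/(0.85 f'_c b)) = 455 − √(455² − 2 × 215.556×10⁶/(0.85 × 35.8 × 280)) = 59.49 mm.
A_s = 0.85 f'_c a b / f_y = 0.85 × 35.8 × 59.49 × 280 / 415 = 1221.4 mm².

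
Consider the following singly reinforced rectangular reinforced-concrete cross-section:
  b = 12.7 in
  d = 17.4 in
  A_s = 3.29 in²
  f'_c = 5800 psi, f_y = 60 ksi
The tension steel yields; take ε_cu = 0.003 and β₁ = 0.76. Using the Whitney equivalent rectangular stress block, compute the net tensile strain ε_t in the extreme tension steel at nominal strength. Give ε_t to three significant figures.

ε_t ≈ 0.00958

a = A_s f_y/(0.85 f'_c b) = 3.153 in.
β₁ = 0.76, so c = a/β₁ = 3.153/0.76 = 4.149 in.
From the linear strain diagram with ε_cu = 0.003: ε_t = 0.003 (d − c)/c = 0.003 × (17.4 − 4.149)/4.149 = 0.00958.
Since ε_t ≥ 0.005, the section is tension-controlled.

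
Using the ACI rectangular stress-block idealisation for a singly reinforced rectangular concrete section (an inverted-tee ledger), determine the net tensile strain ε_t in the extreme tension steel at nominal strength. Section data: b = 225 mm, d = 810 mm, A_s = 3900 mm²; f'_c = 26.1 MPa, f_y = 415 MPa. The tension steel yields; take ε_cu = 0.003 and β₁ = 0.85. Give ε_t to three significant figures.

a = A_s f_y/(0.85 f'_c b) = 324.24 mm.
β₁ = 0.85, so c = a/β₁ = 324.24/0.85 = 381.46 mm.
From the linear strain diagram with ε_cu = 0.003: ε_t = 0.003 (d − c)/c = 0.003 × (810 − 381.46)/381.46 = 0.00337.
ε_t < 0.004 — the section is over-reinforced for flexure under ACI limits.

ε_t ≈ 0.00337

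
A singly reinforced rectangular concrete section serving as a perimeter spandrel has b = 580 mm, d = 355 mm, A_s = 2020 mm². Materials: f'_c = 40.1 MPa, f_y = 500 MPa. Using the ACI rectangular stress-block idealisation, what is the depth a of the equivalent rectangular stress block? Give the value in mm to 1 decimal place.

a ≈ 51.1 mm

T = A_s f_y = 2020 × 500 = 1010000 N = 1010 kN.
Setting C = 0.85 f'_c a b equal to T: a = 1010000/(0.85 × 40.1 × 580) = 51.1 mm.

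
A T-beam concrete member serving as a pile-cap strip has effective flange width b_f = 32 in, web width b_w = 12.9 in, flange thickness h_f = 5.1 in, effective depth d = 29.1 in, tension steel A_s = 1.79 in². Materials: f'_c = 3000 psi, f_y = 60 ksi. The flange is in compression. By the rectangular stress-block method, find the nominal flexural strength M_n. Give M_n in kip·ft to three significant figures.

Tension: T = A_s f_y = 1.79 × 60 = 107.4 kips.
Try a within the flange: a = T/(0.85 f'_c b_f) = 107.4/(0.85 × 3 × 32) = 1.316 in.
Since a = 1.316 ≤ h_f = 5.1 in, the stress block lies entirely in the flange; analyse as a rectangular beam of width b_f.
M_n = T(d − a/2) = 107.4 × (29.1 − 0.658) = 3054.7 kip·in.
M_n = 3054.7/12 = 254.56 kip·ft.

M_n ≈ 255 kip·ft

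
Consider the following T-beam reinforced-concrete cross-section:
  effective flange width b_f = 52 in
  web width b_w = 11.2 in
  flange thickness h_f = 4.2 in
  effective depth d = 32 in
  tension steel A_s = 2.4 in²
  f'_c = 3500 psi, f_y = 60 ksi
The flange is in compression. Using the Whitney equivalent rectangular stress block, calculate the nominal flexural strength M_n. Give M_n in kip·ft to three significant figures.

M_n ≈ 378 kip·ft

Tension: T = A_s f_y = 2.4 × 60 = 144 kips.
Try a within the flange: a = T/(0.85 f'_c b_f) = 144/(0.85 × 3.5 × 52) = 0.931 in.
Since a = 0.931 ≤ h_f = 4.2 in, the stress block lies entirely in the flange; analyse as a rectangular beam of width b_f.
M_n = T(d − a/2) = 144 × (32 − 0.4655) = 4541.0 kip·in.
M_n = 4541.0/12 = 378.42 kip·ft.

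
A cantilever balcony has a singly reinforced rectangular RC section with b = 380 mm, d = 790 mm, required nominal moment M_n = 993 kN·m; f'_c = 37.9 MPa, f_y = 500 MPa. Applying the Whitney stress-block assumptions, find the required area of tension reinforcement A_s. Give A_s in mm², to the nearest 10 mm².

With M_n = 0.85 f'_c a b (d − a/2), solve the quadratic for a:
a = d − √(d² − 2M_n/(0.85 f'_c b)) = 790 − √(790² − 2 × 993×10⁶/(0.85 × 37.9 × 380)) = 110.39 mm.
A_s = 0.85 f'_c a b / f_y = 0.85 × 37.9 × 110.39 × 380 / 500 = 2702.7 mm².

A_s ≈ 2700 mm²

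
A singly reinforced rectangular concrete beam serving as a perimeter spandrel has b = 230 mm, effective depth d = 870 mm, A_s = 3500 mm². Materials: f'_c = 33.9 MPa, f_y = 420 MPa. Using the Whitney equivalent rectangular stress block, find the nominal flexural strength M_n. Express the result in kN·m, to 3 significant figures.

M_n ≈ 1120 kN·m

T = A_s f_y = 3500 × 420 = 1470000 N = 1470 kN.
From C = T: a = T/(0.85 f'_c b) = 1470000/(0.85 × 33.9 × 230) = 221.80 mm.
M_n = T(d − a/2) = 1470 kN × (870 − 110.9) mm = 1115.88 kN·m.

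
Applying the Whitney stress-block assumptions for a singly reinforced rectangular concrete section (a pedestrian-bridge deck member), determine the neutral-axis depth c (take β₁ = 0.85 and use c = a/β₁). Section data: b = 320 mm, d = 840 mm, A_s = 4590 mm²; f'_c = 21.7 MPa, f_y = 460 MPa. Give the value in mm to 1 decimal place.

c ≈ 420.8 mm

T = A_s f_y = 4590 × 460 = 2111400 N = 2111.4 kN.
Setting C = 0.85 f'_c a b equal to T: a = 2111400/(0.85 × 21.7 × 320) = 357.719 mm.
With β₁ = 0.85, c = a/β₁ = 357.719/0.85 = 420.8 mm.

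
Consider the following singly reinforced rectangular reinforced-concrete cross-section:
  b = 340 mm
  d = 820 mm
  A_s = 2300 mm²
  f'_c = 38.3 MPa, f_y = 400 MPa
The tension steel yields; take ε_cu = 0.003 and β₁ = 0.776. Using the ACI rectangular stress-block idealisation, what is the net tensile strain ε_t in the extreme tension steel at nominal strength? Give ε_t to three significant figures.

ε_t ≈ 0.0200

a = A_s f_y/(0.85 f'_c b) = 83.12 mm.
β₁ = 0.776, so c = a/β₁ = 83.12/0.776 = 107.11 mm.
From the linear strain diagram with ε_cu = 0.003: ε_t = 0.003 (d − c)/c = 0.003 × (820 − 107.11)/107.11 = 0.0200.
Since ε_t ≥ 0.005, the section is tension-controlled.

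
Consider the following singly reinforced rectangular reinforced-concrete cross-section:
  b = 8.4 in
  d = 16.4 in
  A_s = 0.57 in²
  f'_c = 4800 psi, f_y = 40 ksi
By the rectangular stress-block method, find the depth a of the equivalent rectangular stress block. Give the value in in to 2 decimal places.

T = A_s f_y = 0.57 × 40 = 22.8 kips.
a = T/(0.85 f'_c b) = 22.8/(0.85 × 4.8 × 8.4) = 0.67 in.

a ≈ 0.67 in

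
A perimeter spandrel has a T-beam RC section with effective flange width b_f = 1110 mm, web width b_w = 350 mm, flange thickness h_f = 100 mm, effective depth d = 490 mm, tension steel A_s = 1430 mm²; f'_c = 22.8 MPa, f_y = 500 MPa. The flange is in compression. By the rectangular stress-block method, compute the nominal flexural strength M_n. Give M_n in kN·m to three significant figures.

Tension: T = A_s f_y = 1430 × 500 = 715000 N.
Try a within the flange: a = T/(0.85 f'_c b_f) = 715000/(0.85 × 22.8 × 1110) = 33.24 mm.
Since a = 33.24 ≤ h_f = 100 mm, the stress block lies entirely in the flange; analyse as a rectangular beam of width b_f.
M_n = T(d − a/2) = 715000 × (490 − 16.62) = 338.47 × 10⁶ N·mm.
M_n = 338.47 kN·m.

M_n ≈ 338 kN·m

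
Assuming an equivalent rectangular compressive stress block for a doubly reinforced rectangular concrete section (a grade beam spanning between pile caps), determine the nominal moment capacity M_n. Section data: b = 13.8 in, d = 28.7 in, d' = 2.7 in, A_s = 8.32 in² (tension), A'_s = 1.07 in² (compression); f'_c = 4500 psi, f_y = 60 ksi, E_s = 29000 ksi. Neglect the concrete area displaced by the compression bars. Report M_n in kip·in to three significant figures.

M_n ≈ 12400 kip·in

Assume both steels yield.
a = (A_s − A'_s) f_y/(0.85 f'_c b) = (8.32 − 1.07) × 60/(0.85 × 4.5 × 13.8) = 8.241 in.
c = a/β₁ = 8.241/0.825 = 9.989 in; ε'_s = 0.003(c − d')/c = 0.0022 ≥ ε_y = 0.0021, so the compression steel yields.
M_n = (A_s − A'_s) f_y (d − a/2) + A'_s f_y (d − d') = 435 × (28.7 − 4.1205) + 64.2 × (28.7 − 2.7) = 10692.1 + 1669.2 = 12361.3 kip·in.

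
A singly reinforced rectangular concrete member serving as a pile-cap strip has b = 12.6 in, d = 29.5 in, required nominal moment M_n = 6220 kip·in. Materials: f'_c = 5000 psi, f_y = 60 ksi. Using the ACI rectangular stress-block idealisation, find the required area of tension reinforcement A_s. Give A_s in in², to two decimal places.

From M_n = 0.85 f'_c a b (d − a/2):
a = d − √(d² − 2M_n/(0.85 f'_c b)) = 29.5 − √(29.5² − 2 × 6220/(0.85 × 5 × 12.6)) = 4.242 in.
A_s = 0.85 f'_c a b / f_y = 0.85 × 5 × 4.242 × 12.6 / 60 = 3.786 in².

A_s ≈ 3.79 in²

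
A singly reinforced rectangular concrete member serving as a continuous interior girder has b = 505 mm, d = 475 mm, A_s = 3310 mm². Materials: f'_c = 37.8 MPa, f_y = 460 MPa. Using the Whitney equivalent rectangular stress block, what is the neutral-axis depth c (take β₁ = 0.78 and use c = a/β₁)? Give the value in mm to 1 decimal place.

T = A_s f_y = 3310 × 460 = 1522600 N = 1522.6 kN.
Setting C = 0.85 f'_c a b equal to T: a = 1522600/(0.85 × 37.8 × 505) = 93.839 mm.
With β₁ = 0.78, c = a/β₁ = 93.839/0.78 = 120.3 mm.

c ≈ 120.3 mm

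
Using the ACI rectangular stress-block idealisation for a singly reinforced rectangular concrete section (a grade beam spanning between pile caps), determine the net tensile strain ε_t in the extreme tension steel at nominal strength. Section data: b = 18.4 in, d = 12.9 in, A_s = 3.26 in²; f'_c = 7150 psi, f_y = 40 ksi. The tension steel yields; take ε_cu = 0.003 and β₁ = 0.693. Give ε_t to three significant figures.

a = A_s f_y/(0.85 f'_c b) = 1.166 in.
β₁ = 0.693, so c = a/β₁ = 1.166/0.693 = 1.683 in.
From the linear strain diagram with ε_cu = 0.003: ε_t = 0.003 (d − c)/c = 0.003 × (12.9 − 1.683)/1.683 = 0.0200.
Since ε_t ≥ 0.005, the section is tension-controlled.

ε_t ≈ 0.0200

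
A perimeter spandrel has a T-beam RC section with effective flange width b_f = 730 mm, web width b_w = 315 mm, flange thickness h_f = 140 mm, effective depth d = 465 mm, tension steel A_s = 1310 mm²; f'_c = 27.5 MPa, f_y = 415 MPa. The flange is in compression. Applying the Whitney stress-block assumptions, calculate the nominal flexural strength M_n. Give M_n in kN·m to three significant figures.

Tension: T = A_s f_y = 1310 × 415 = 543650 N.
Try a within the flange: a = T/(0.85 f'_c b_f) = 543650/(0.85 × 27.5 × 730) = 31.86 mm.
Since a = 31.86 ≤ h_f = 140 mm, the stress block lies entirely in the flange; analyse as a rectangular beam of width b_f.
M_n = T(d − a/2) = 543650 × (465 − 15.93) = 244.14 × 10⁶ N·mm.
M_n = 244.14 kN·m.

M_n ≈ 244 kN·m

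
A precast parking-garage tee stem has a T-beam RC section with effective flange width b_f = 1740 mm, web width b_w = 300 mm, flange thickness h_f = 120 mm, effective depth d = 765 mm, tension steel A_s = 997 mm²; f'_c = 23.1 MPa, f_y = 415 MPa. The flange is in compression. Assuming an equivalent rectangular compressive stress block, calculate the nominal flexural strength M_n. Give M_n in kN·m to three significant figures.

Tension: T = A_s f_y = 997 × 415 = 413755 N.
Try a within the flange: a = T/(0.85 f'_c b_f) = 413755/(0.85 × 23.1 × 1740) = 12.11 mm.
Since a = 12.11 ≤ h_f = 120 mm, the stress block lies entirely in the flange; analyse as a rectangular beam of width b_f.
M_n = T(d − a/2) = 413755 × (765 − 6.055) = 314.02 × 10⁶ N·mm.
M_n = 314.02 kN·m.

M_n ≈ 314 kN·m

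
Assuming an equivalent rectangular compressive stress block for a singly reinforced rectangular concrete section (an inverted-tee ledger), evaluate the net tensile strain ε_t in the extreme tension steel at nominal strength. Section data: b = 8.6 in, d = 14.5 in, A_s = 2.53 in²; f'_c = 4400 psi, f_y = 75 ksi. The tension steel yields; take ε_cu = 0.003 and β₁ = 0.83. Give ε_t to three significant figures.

ε_t ≈ 0.00312

a = A_s f_y/(0.85 f'_c b) = 5.899 in.
β₁ = 0.83, so c = a/β₁ = 5.899/0.83 = 7.107 in.
From the linear strain diagram with ε_cu = 0.003: ε_t = 0.003 (d − c)/c = 0.003 × (14.5 − 7.107)/7.107 = 0.00312.
ε_t < 0.004 — the section is over-reinforced for flexure under ACI limits.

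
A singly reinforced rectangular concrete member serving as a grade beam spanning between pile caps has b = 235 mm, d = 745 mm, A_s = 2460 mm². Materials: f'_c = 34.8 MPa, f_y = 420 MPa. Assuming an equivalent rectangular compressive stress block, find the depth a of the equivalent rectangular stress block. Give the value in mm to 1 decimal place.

T = A_s f_y = 2460 × 420 = 1033200 N = 1033.2 kN.
Setting C = 0.85 f'_c a b equal to T: a = 1033200/(0.85 × 34.8 × 235) = 148.6 mm.

a ≈ 148.6 mm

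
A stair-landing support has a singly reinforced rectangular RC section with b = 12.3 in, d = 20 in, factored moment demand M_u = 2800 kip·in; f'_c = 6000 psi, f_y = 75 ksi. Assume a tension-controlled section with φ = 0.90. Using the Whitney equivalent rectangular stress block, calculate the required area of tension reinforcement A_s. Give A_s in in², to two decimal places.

M_n = M_u/φ = 2800/0.90 = 3111.11 kip·in.
From M_n = 0.85 f'_c a b (d − a/2):
a = d − √(d² − 2M_n/(0.85 f'_c b)) = 20 − √(20² − 2 × 3111.11/(0.85 × 6 × 12.3)) = 2.656 in.
A_s = 0.85 f'_c a b / f_y = 0.85 × 6 × 2.656 × 12.3 / 75 = 2.221 in².

A_s ≈ 2.22 in²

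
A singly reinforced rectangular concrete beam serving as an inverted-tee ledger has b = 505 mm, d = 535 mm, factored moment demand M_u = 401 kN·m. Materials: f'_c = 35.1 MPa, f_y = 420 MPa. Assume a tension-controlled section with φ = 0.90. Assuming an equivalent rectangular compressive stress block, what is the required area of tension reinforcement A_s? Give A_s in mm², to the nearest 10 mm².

M_n = M_u/φ = 401/0.90 = 445.556 kN·m.
With M_n = 0.85 f'_c a b (d − a/2), solve the quadratic for a:
a = d − √(d² − 2M_n/(0.85 f'_c b)) = 535 − √(535² − 2 × 445.556×10⁶/(0.85 × 35.1 × 505)) = 58.47 mm.
A_s = 0.85 f'_c a b / f_y = 0.85 × 35.1 × 58.47 × 505 / 420 = 2097.5 mm².

A_s ≈ 2100 mm²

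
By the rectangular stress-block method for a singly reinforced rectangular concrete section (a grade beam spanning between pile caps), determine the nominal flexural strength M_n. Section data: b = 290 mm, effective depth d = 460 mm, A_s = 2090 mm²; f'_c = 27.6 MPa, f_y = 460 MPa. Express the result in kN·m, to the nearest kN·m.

M_n ≈ 374 kN·m

T = A_s f_y = 2090 × 460 = 961400 N = 961.4 kN.
From C = T: a = T/(0.85 f'_c b) = 961400/(0.85 × 27.6 × 290) = 141.31 mm.
M_n = T(d − a/2) = 961.4 kN × (460 − 70.655) mm = 374.32 kN·m.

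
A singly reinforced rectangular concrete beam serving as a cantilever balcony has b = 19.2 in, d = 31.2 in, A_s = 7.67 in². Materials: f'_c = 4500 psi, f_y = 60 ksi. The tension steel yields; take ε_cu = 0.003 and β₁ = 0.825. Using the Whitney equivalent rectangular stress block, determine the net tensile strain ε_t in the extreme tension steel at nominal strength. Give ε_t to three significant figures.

ε_t ≈ 0.00932

a = A_s f_y/(0.85 f'_c b) = 6.266 in.
β₁ = 0.825, so c = a/β₁ = 6.266/0.825 = 7.595 in.
From the linear strain diagram with ε_cu = 0.003: ε_t = 0.003 (d − c)/c = 0.003 × (31.2 − 7.595)/7.595 = 0.00932.
Since ε_t ≥ 0.005, the section is tension-controlled.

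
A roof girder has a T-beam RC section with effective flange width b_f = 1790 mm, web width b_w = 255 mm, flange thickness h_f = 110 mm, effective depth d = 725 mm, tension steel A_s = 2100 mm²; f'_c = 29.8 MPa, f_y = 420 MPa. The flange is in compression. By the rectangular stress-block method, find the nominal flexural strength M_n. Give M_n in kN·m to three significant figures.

Tension: T = A_s f_y = 2100 × 420 = 882000 N.
Try a within the flange: a = T/(0.85 f'_c b_f) = 882000/(0.85 × 29.8 × 1790) = 19.45 mm.
Since a = 19.45 ≤ h_f = 110 mm, the stress block lies entirely in the flange; analyse as a rectangular beam of width b_f.
M_n = T(d − a/2) = 882000 × (725 − 9.725) = 630.87 × 10⁶ N·mm.
M_n = 630.87 kN·m.

M_n ≈ 631 kN·m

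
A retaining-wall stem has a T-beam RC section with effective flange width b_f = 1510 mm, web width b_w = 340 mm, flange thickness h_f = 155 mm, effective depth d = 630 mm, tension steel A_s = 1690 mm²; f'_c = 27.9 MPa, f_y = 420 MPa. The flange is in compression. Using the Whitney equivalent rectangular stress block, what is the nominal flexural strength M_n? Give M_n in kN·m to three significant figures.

M_n ≈ 440 kN·m

Tension: T = A_s f_y = 1690 × 420 = 709800 N.
Try a within the flange: a = T/(0.85 f'_c b_f) = 709800/(0.85 × 27.9 × 1510) = 19.82 mm.
Since a = 19.82 ≤ h_f = 155 mm, the stress block lies entirely in the flange; analyse as a rectangular beam of width b_f.
M_n = T(d − a/2) = 709800 × (630 − 9.91) = 440.14 × 10⁶ N·mm.
M_n = 440.14 kN·m.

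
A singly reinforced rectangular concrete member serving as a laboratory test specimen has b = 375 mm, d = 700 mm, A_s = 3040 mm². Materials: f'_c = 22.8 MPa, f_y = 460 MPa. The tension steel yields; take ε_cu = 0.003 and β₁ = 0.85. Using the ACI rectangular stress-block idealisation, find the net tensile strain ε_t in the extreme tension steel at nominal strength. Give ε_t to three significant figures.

ε_t ≈ 0.00628

a = A_s f_y/(0.85 f'_c b) = 192.42 mm.
β₁ = 0.85, so c = a/β₁ = 192.42/0.85 = 226.38 mm.
From the linear strain diagram with ε_cu = 0.003: ε_t = 0.003 (d − c)/c = 0.003 × (700 − 226.38)/226.38 = 0.00628.
Since ε_t ≥ 0.005, the section is tension-controlled.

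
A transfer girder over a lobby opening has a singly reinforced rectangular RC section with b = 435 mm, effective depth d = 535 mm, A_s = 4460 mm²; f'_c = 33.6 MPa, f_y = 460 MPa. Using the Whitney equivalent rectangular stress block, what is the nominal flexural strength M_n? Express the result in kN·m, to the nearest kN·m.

T = A_s f_y = 4460 × 460 = 2051600 N = 2051.6 kN.
From C = T: a = T/(0.85 f'_c b) = 2051600/(0.85 × 33.6 × 435) = 165.14 mm.
M_n = T(d − a/2) = 2051.6 kN × (535 − 82.57) mm = 928.21 kN·m.

M_n ≈ 928 kN·m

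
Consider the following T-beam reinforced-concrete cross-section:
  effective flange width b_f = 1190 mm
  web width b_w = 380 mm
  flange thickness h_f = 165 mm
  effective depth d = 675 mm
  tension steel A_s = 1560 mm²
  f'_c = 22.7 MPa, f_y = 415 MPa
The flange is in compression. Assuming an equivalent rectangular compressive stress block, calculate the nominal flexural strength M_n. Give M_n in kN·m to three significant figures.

M_n ≈ 428 kN·m

Tension: T = A_s f_y = 1560 × 415 = 647400 N.
Try a within the flange: a = T/(0.85 f'_c b_f) = 647400/(0.85 × 22.7 × 1190) = 28.20 mm.
Since a = 28.20 ≤ h_f = 165 mm, the stress block lies entirely in the flange; analyse as a rectangular beam of width b_f.
M_n = T(d − a/2) = 647400 × (675 − 14.1) = 427.87 × 10⁶ N·mm.
M_n = 427.87 kN·m.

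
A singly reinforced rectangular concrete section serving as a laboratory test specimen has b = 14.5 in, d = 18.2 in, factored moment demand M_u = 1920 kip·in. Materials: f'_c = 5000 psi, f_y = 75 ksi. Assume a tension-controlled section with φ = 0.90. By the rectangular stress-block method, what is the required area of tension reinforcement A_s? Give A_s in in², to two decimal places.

A_s ≈ 1.65 in²

M_n = M_u/φ = 1920/0.90 = 2133.33 kip·in.
From M_n = 0.85 f'_c a b (d − a/2):
a = d − √(d² − 2M_n/(0.85 f'_c b)) = 18.2 − √(18.2² − 2 × 2133.33/(0.85 × 5 × 14.5)) = 2.013 in.
A_s = 0.85 f'_c a b / f_y = 0.85 × 5 × 2.013 × 14.5 / 75 = 1.654 in².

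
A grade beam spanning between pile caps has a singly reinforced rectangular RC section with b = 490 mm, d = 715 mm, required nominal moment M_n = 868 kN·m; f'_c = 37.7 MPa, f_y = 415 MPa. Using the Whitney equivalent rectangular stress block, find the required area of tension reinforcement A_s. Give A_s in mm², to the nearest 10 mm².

With M_n = 0.85 f'_c a b (d − a/2), solve the quadratic for a:
a = d − √(d² − 2M_n/(0.85 f'_c b)) = 715 − √(715² − 2 × 868×10⁶/(0.85 × 37.7 × 490)) = 82.02 mm.
A_s = 0.85 f'_c a b / f_y = 0.85 × 37.7 × 82.02 × 490 / 415 = 3103.3 mm².

A_s ≈ 3100 mm²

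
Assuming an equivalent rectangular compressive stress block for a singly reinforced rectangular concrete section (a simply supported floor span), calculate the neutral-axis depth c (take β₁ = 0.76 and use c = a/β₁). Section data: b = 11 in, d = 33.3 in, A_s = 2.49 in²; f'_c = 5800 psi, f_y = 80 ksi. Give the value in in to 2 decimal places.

T = A_s f_y = 2.49 × 80 = 199.2 kips.
a = T/(0.85 f'_c b) = 199.2/(0.85 × 5.8 × 11) = 3.6732 in.
With β₁ = 0.76, c = a/β₁ = 3.6732/0.76 = 4.83 in.

c ≈ 4.83 in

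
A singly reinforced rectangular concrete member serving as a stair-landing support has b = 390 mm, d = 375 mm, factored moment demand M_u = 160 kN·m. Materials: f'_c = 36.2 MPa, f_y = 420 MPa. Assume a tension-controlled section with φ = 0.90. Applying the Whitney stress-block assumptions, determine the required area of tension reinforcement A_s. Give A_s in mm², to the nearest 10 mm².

M_n = M_u/φ = 160/0.90 = 177.778 kN·m.
With M_n = 0.85 f'_c a b (d − a/2), solve the quadratic for a:
a = d − √(d² − 2M_n/(0.85 f'_c b)) = 375 − √(375² − 2 × 177.778×10⁶/(0.85 × 36.2 × 390)) = 41.84 mm.
A_s = 0.85 f'_c a b / f_y = 0.85 × 36.2 × 41.84 × 390 / 420 = 1195.5 mm².

A_s ≈ 1200 mm²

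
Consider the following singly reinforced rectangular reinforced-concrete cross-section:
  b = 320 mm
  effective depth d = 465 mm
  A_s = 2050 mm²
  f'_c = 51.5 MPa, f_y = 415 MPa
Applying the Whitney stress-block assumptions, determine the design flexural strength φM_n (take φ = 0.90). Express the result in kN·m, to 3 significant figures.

φM_n ≈ 333 kN·m

T = A_s f_y = 2050 × 415 = 850750 N = 850.75 kN.
From C = T: a = T/(0.85 f'_c b) = 850750/(0.85 × 51.5 × 320) = 60.73 mm.
M_n = T(d − a/2) = 850.75 kN × (465 − 30.365) mm = 369.77 kN·m.
φM_n = 0.90 × 369.77 = 332.79 kN·m.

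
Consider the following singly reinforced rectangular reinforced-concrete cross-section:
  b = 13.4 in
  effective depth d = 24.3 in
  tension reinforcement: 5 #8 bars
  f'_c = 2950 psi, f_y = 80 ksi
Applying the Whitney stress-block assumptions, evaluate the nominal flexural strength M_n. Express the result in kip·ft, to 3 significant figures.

M_n ≈ 516 kip·ft

A_s = 5 × 0.79 = 3.95 in².
T = A_s f_y = 3.95 × 80 = 316 kips.
a = T/(0.85 f'_c b) = 316/(0.85 × 2.95 × 13.4) = 9.405 in.
M_n = T(d − a/2) = 316 × (24.3 − 4.7025) = 6192.8 kip·in = 6192.8/12 = 516.07 kip·ft.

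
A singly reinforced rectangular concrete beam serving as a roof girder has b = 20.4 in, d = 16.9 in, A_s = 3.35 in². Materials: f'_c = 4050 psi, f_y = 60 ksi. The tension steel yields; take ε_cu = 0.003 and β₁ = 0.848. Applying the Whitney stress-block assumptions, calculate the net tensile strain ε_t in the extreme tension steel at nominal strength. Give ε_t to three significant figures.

a = A_s f_y/(0.85 f'_c b) = 2.862 in.
β₁ = 0.848, so c = a/β₁ = 2.862/0.848 = 3.375 in.
From the linear strain diagram with ε_cu = 0.003: ε_t = 0.003 (d − c)/c = 0.003 × (16.9 − 3.375)/3.375 = 0.0120.
Since ε_t ≥ 0.005, the section is tension-controlled.

ε_t ≈ 0.0120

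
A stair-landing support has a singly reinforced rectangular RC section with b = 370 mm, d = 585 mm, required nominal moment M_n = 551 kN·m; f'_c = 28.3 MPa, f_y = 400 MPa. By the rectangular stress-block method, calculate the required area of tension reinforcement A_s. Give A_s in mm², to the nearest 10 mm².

A_s ≈ 2620 mm²

With M_n = 0.85 f'_c a b (d − a/2), solve the quadratic for a:
a = d − √(d² − 2M_n/(0.85 f'_c b)) = 585 − √(585² − 2 × 551×10⁶/(0.85 × 28.3 × 370)) = 117.66 mm.
A_s = 0.85 f'_c a b / f_y = 0.85 × 28.3 × 117.66 × 370 / 400 = 2618.0 mm².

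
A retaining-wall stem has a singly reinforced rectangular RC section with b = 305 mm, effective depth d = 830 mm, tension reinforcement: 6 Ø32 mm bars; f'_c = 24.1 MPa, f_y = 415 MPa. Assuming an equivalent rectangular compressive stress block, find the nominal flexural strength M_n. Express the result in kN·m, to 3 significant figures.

A_s = 6 × 804 = 4824 mm².
T = A_s f_y = 4824 × 415 = 2001960 N = 2001.96 kN.
From C = T: a = T/(0.85 f'_c b) = 2001960/(0.85 × 24.1 × 305) = 320.42 mm.
M_n = T(d − a/2) = 2001.96 kN × (830 − 160.21) mm = 1340.89 kN·m.

M_n ≈ 1340 kN·m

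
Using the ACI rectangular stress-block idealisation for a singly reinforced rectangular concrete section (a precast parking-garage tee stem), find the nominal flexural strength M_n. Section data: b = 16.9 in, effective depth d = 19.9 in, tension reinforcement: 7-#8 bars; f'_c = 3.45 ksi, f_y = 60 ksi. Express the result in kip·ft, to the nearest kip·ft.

A_s = 7 × 0.79 = 5.53 in².
T = A_s f_y = 5.53 × 60 = 331.8 kips.
a = T/(0.85 f'_c b) = 331.8/(0.85 × 3.45 × 16.9) = 6.695 in.
M_n = T(d − a/2) = 331.8 × (19.9 − 3.3475) = 5492.1 kip·in = 5492.1/12 = 457.68 kip·ft.

M_n ≈ 458 kip·ft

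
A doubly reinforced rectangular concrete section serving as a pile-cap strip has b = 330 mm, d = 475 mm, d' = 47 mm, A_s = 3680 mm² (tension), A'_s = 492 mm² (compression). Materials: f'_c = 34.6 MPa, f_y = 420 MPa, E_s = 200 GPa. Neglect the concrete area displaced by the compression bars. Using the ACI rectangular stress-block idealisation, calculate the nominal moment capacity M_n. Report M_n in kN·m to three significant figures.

Assume both tension and compression steel yield.
Net tension couple steel: A_s − A'_s = 3188 mm².
a = (A_s − A'_s) f_y / (0.85 f'_c b) = 1338960/(0.85 × 34.6 × 330) = 137.96 mm.
c = a/β₁ = 137.96/0.803 = 171.81 mm; ε'_s = 0.003(c − d')/c = 0.0022 ≥ f_y/E_s = 0.0021, so compression steel does yield.
M_n = (A_s − A'_s) f_y (d − a/2) + A'_s f_y (d − d') = [1338960 × (475 − 68.98) + 206640 × (475 − 47)] × 10⁻⁶ = 543.64 + 88.44 = 632.08 kN·m.

M_n ≈ 632 kN·m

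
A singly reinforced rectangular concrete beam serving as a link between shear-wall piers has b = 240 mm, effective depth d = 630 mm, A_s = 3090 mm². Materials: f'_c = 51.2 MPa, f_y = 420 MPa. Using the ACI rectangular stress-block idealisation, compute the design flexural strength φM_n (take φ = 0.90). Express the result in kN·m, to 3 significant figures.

φM_n ≈ 663 kN·m

T = A_s f_y = 3090 × 420 = 1297800 N = 1297.8 kN.
From C = T: a = T/(0.85 f'_c b) = 1297800/(0.85 × 51.2 × 240) = 124.25 mm.
M_n = T(d − a/2) = 1297.8 kN × (630 − 62.125) mm = 736.99 kN·m.
φM_n = 0.90 × 736.99 = 663.29 kN·m.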